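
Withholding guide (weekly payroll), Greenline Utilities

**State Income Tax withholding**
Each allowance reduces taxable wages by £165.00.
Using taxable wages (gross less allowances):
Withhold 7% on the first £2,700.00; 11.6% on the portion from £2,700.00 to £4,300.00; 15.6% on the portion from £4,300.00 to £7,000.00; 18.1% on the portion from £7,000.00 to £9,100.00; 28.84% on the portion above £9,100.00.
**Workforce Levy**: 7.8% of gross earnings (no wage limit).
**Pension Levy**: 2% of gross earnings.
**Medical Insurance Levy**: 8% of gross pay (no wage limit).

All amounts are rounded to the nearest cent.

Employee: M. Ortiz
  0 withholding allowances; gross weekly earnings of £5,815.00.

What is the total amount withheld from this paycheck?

£1,646.01

State Income Tax: taxable = £5,815.00
  £374.60 + 15.6% × (£5,815.00 − £4,300.00) = £374.60 + 15.6% × £1,515.00 = £610.94
Workforce Levy: 7.8% × £5,815.00 = £453.57
Pension Levy: 2% × £5,815.00 = £116.30
Medical Insurance Levy: 8% × £5,815.00 = £465.20
Total: £610.94 + £453.57 + £116.30 + £465.20 = £1,646.01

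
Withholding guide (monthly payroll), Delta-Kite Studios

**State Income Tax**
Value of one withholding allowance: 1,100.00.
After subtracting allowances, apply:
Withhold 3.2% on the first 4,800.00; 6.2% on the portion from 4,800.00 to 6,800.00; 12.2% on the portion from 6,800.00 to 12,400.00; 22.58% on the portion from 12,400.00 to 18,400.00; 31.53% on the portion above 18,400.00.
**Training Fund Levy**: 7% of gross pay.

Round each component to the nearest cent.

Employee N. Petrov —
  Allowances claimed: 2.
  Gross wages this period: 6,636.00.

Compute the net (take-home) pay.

State Income Tax: taxable = 6,636.00 − 2×1,100.00 = 4,436.00
  3.2% × 4,436.00 = 141.95
Training Fund Levy: 7% × 6,636.00 = 464.52
Total withheld: 141.95 + 464.52 = 606.47
Net pay: 6,636.00 − 606.47 = 6,029.53

6,029.53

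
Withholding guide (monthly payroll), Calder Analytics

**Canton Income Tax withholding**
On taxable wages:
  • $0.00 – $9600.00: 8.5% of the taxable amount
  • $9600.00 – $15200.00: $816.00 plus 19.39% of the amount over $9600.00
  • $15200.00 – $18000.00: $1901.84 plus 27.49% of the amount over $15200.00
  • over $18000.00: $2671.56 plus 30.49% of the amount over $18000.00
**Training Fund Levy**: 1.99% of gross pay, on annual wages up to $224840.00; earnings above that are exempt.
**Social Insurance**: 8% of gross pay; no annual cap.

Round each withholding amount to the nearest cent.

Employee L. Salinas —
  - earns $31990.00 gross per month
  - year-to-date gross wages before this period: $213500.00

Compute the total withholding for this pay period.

$9721.98

Canton Income Tax: taxable = $31990.00
  $2671.56 + 30.49% × ($31990.00 − $18000.00) = $2671.56 + 30.49% × $13990.00 = $6937.11
Training Fund Levy: cap $224840.00 − YTD $213500.00 = $11340.00 subject; 1.99% × $11340.00 = $225.67
Social Insurance: 8% × $31990.00 = $2559.20
Total: $6937.11 + $225.67 + $2559.20 = $9721.98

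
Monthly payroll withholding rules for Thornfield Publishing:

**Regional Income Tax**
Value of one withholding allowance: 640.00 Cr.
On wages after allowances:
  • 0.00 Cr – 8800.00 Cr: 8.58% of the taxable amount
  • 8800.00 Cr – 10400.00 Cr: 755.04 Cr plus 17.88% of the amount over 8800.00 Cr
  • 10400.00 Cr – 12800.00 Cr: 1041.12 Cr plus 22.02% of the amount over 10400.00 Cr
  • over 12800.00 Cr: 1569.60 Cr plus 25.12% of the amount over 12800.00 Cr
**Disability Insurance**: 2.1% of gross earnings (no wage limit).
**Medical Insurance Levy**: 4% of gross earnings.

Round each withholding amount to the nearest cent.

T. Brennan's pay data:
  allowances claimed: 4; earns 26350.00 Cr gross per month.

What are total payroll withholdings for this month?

Regional Income Tax: taxable = 26350.00 Cr − 4×640.00 Cr = 23790.00 Cr
  1569.60 Cr + 25.12% × (23790.00 Cr − 12800.00 Cr) = 1569.60 Cr + 25.12% × 10990.00 Cr = 4330.29 Cr
Disability Insurance: 2.1% × 26350.00 Cr = 553.35 Cr
Medical Insurance Levy: 4% × 26350.00 Cr = 1054.00 Cr
Total: 4330.29 Cr + 553.35 Cr + 1054.00 Cr = 5937.64 Cr

5937.64 Cr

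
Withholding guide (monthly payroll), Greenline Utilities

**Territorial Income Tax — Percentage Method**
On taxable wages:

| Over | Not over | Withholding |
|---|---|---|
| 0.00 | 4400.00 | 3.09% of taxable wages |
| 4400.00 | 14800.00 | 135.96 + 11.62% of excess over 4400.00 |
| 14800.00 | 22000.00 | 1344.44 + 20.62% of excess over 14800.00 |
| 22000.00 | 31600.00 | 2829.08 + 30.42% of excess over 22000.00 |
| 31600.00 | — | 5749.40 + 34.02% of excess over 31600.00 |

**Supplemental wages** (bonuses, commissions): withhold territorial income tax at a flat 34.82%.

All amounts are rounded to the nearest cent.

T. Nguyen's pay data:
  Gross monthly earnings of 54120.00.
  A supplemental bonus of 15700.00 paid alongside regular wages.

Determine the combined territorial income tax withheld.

18877.44

Territorial Income Tax: taxable = 54120.00
  5749.40 + 34.02% × (54120.00 − 31600.00) = 5749.40 + 34.02% × 22520.00 = 13410.70
Supplemental (34.82% flat on bonus): 34.82% × 15700.00 = 5466.74
Total territorial income tax: 13410.70 + 5466.74 = 18877.44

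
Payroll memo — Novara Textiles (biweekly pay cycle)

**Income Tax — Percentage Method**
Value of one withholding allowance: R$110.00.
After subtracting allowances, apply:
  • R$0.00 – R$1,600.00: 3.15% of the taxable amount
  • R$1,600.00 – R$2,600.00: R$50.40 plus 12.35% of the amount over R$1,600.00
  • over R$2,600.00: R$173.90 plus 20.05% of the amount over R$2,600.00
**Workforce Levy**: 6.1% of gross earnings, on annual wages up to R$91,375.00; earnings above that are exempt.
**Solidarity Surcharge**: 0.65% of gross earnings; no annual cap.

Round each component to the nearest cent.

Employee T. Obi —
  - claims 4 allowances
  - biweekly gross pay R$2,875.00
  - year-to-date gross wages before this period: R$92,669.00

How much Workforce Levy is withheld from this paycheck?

Workforce Levy: YTD R$92,669.00 ≥ cap R$91,375.00 → R$0.00

R$0.00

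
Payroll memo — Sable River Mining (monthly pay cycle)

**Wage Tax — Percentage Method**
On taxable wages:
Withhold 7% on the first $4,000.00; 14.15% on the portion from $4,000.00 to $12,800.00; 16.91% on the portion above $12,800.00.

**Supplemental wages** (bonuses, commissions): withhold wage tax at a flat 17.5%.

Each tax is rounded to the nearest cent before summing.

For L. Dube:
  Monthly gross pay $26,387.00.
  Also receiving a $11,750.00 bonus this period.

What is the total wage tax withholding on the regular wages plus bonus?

Wage Tax: taxable = $26,387.00
  $1,525.20 + 16.91% × ($26,387.00 − $12,800.00) = $1,525.20 + 16.91% × $13,587.00 = $3,822.76
Supplemental (17.5% flat on bonus): 17.5% × $11,750.00 = $2,056.25
Total wage tax: $3,822.76 + $2,056.25 = $5,879.01

$5,879.01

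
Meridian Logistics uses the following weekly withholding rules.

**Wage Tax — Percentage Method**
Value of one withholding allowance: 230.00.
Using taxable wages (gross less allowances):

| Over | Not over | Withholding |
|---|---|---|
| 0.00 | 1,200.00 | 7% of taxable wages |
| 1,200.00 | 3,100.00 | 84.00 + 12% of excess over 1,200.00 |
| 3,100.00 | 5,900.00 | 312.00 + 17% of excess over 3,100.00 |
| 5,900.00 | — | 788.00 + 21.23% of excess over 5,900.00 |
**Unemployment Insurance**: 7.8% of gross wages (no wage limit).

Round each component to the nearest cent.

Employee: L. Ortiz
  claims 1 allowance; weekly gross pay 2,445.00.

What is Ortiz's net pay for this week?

2,048.49

Wage Tax: taxable = 2,445.00 − 1×230.00 = 2,215.00
  84.00 + 12% × (2,215.00 − 1,200.00) = 84.00 + 12% × 1,015.00 = 205.80
Unemployment Insurance: 7.8% × 2,445.00 = 190.71
Total withheld: 205.80 + 190.71 = 396.51
Net pay: 2,445.00 − 396.51 = 2,048.49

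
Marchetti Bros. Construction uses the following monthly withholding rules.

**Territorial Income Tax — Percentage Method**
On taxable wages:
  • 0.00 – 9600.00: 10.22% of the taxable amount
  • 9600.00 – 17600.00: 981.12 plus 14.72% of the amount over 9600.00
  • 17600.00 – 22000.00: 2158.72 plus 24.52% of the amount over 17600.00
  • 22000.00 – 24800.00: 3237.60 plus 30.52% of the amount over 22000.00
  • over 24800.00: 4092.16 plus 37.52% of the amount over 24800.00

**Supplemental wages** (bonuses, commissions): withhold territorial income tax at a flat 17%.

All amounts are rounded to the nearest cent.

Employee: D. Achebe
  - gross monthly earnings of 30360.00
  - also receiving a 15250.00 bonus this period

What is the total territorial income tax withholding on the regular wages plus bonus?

8770.77

Territorial Income Tax: taxable = 30360.00
  4092.16 + 37.52% × (30360.00 − 24800.00) = 4092.16 + 37.52% × 5560.00 = 6178.27
Supplemental (17% flat on bonus): 17% × 15250.00 = 2592.50
Total territorial income tax: 6178.27 + 2592.50 = 8770.77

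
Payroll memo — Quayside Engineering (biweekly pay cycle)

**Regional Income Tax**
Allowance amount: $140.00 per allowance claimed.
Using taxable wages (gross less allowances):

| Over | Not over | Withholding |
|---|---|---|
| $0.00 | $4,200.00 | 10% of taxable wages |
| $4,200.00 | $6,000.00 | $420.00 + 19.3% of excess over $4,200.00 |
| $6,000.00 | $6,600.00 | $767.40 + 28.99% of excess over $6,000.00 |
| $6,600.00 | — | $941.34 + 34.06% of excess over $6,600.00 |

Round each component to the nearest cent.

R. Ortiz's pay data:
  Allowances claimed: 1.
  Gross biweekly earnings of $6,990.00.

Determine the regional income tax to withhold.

$1,026.49

Regional Income Tax: taxable = $6,990.00 − 1×$140.00 = $6,850.00
  $941.34 + 34.06% × ($6,850.00 − $6,600.00) = $941.34 + 34.06% × $250.00 = $1,026.49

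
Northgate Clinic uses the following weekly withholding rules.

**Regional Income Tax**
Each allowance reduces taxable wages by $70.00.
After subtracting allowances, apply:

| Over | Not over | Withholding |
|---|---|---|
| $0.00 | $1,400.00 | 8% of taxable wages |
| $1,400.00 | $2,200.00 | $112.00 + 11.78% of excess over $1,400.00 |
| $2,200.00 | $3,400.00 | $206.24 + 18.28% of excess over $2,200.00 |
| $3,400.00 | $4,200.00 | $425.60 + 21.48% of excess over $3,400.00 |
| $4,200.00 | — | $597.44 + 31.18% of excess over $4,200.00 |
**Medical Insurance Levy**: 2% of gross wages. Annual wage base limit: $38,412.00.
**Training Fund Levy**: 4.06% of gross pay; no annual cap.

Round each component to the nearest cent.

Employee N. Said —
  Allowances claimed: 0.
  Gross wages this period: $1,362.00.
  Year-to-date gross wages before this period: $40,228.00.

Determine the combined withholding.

$164.26

Regional Income Tax: taxable = $1,362.00
  8% × $1,362.00 = $108.96
Medical Insurance Levy: YTD $40,228.00 ≥ cap $38,412.00 → $0.00
Training Fund Levy: 4.06% × $1,362.00 = $55.30
Total: $108.96 + $0.00 + $55.30 = $164.26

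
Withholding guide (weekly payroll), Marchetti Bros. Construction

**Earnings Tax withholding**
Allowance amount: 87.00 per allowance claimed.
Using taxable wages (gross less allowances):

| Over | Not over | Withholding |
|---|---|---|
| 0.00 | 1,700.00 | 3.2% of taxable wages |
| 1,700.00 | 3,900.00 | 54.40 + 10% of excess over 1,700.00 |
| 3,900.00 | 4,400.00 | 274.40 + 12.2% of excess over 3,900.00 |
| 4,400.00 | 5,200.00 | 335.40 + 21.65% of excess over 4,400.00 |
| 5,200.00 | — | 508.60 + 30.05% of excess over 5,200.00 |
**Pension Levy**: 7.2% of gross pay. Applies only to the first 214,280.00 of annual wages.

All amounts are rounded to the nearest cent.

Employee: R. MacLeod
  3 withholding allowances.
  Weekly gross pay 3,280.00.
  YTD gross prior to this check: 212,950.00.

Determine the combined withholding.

282.06

Earnings Tax: taxable = 3,280.00 − 3×87.00 = 3,019.00
  54.40 + 10% × (3,019.00 − 1,700.00) = 54.40 + 10% × 1,319.00 = 186.30
Pension Levy: cap 214,280.00 − YTD 212,950.00 = 1,330.00 subject; 7.2% × 1,330.00 = 95.76
Total: 186.30 + 95.76 = 282.06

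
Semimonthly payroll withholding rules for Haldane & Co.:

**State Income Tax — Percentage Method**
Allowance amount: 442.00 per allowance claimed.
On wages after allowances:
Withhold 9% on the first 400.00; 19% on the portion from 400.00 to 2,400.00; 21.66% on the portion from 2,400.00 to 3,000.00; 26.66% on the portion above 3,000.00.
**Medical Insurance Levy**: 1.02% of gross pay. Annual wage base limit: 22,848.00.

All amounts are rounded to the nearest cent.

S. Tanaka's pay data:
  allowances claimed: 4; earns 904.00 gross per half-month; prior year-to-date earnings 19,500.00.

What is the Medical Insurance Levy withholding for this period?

Medical Insurance Levy: 1.02% × 904.00 = 9.22

9.22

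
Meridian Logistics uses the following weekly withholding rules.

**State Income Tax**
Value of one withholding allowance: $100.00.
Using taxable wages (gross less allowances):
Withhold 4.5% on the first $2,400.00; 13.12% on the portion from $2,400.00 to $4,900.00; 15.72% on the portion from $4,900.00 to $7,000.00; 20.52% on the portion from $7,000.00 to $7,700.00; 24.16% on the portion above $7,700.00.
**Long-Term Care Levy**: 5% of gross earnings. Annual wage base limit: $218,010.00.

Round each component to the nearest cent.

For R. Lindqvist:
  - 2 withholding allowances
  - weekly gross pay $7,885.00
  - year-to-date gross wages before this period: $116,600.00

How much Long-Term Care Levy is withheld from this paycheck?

$394.25

Long-Term Care Levy: 5% × $7,885.00 = $394.25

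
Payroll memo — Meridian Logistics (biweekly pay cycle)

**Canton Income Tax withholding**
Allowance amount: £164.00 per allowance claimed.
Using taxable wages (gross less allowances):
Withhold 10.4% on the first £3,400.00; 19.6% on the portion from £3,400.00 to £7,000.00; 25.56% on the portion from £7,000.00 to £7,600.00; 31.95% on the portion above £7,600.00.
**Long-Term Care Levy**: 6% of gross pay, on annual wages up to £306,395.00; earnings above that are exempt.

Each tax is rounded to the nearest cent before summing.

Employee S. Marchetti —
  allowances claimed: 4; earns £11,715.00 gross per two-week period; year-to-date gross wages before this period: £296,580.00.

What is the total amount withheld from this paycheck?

Canton Income Tax: taxable = £11,715.00 − 4×£164.00 = £11,059.00
  £1,212.56 + 31.95% × (£11,059.00 − £7,600.00) = £1,212.56 + 31.95% × £3,459.00 = £2,317.71
Long-Term Care Levy: cap £306,395.00 − YTD £296,580.00 = £9,815.00 subject; 6% × £9,815.00 = £588.90
Total: £2,317.71 + £588.90 = £2,906.61

£2,906.61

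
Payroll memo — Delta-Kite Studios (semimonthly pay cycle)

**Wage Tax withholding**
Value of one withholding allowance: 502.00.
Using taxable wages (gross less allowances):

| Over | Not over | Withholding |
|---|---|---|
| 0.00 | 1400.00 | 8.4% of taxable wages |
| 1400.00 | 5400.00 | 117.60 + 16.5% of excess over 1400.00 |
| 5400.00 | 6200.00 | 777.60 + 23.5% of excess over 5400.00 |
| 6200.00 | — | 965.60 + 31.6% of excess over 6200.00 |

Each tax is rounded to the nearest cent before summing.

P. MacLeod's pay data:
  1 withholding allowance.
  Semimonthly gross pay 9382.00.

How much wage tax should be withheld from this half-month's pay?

Wage Tax: taxable = 9382.00 − 1×502.00 = 8880.00
  965.60 + 31.6% × (8880.00 − 6200.00) = 965.60 + 31.6% × 2680.00 = 1812.48

1812.48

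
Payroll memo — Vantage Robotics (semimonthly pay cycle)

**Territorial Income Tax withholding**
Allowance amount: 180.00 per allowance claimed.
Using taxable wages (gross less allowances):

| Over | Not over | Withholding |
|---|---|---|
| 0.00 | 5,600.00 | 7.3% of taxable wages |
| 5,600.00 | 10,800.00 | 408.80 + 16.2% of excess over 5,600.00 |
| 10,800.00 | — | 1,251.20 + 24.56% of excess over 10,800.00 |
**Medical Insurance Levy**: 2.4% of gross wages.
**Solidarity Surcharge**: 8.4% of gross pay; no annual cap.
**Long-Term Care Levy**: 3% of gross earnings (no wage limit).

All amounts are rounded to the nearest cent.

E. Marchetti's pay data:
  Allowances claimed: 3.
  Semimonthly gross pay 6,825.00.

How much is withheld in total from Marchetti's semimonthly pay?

Territorial Income Tax: taxable = 6,825.00 − 3×180.00 = 6,285.00
  408.80 + 16.2% × (6,285.00 − 5,600.00) = 408.80 + 16.2% × 685.00 = 519.77
Medical Insurance Levy: 2.4% × 6,825.00 = 163.80
Solidarity Surcharge: 8.4% × 6,825.00 = 573.30
Long-Term Care Levy: 3% × 6,825.00 = 204.75
Total: 519.77 + 163.80 + 573.30 + 204.75 = 1,461.62

1,461.62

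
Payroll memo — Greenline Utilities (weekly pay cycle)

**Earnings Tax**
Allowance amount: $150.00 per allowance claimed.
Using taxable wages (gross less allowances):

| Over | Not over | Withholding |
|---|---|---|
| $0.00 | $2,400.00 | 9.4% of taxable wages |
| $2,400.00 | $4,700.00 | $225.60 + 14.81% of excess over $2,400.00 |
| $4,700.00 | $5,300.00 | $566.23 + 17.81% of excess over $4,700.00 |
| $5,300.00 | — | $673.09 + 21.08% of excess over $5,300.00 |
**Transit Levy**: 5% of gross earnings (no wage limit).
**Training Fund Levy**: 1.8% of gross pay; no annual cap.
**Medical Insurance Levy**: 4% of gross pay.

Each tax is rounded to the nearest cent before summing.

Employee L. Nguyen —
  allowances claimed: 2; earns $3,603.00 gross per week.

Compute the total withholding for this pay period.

Earnings Tax: taxable = $3,603.00 − 2×$150.00 = $3,303.00
  $225.60 + 14.81% × ($3,303.00 − $2,400.00) = $225.60 + 14.81% × $903.00 = $359.33
Transit Levy: 5% × $3,603.00 = $180.15
Training Fund Levy: 1.8% × $3,603.00 = $64.85
Medical Insurance Levy: 4% × $3,603.00 = $144.12
Total: $359.33 + $180.15 + $64.85 + $144.12 = $748.45

$748.45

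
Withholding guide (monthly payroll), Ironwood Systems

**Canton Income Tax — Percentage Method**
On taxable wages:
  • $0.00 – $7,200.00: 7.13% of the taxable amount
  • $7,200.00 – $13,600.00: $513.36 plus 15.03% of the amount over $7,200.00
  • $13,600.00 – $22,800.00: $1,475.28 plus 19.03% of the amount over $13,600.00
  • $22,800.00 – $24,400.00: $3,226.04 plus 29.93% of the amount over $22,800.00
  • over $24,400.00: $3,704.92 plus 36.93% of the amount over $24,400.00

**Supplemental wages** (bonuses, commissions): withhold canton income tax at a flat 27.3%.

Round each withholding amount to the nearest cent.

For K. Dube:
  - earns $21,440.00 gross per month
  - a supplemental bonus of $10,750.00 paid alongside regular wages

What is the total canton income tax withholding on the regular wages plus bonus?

$5,901.98

Canton Income Tax: taxable = $21,440.00
  $1,475.28 + 19.03% × ($21,440.00 − $13,600.00) = $1,475.28 + 19.03% × $7,840.00 = $2,967.23
Supplemental (27.3% flat on bonus): 27.3% × $10,750.00 = $2,934.75
Total canton income tax: $2,967.23 + $2,934.75 = $5,901.98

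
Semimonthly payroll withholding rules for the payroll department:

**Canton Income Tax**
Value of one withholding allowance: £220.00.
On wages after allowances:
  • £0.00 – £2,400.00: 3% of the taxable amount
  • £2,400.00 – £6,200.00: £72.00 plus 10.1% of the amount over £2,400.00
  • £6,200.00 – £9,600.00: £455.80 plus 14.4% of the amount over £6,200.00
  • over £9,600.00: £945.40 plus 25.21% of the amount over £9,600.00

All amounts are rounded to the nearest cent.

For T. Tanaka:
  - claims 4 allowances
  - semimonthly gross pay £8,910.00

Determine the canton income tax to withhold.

£719.32

Canton Income Tax: taxable = £8,910.00 − 4×£220.00 = £8,030.00
  £455.80 + 14.4% × (£8,030.00 − £6,200.00) = £455.80 + 14.4% × £1,830.00 = £719.32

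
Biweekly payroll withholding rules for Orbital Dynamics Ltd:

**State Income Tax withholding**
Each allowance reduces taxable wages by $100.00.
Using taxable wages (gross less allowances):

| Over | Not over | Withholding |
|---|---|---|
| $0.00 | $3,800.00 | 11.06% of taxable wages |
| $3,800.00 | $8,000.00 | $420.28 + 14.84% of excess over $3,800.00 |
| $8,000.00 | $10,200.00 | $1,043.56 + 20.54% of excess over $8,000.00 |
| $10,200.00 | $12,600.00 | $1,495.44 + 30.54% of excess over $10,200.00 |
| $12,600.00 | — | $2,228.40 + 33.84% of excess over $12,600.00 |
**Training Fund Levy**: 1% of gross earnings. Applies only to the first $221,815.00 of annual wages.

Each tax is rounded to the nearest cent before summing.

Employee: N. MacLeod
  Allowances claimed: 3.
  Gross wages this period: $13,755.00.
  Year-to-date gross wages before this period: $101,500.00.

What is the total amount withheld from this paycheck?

State Income Tax: taxable = $13,755.00 − 3×$100.00 = $13,455.00
  $2,228.40 + 33.84% × ($13,455.00 − $12,600.00) = $2,228.40 + 33.84% × $855.00 = $2,517.73
Training Fund Levy: 1% × $13,755.00 = $137.55
Total: $2,517.73 + $137.55 = $2,655.28

$2,655.28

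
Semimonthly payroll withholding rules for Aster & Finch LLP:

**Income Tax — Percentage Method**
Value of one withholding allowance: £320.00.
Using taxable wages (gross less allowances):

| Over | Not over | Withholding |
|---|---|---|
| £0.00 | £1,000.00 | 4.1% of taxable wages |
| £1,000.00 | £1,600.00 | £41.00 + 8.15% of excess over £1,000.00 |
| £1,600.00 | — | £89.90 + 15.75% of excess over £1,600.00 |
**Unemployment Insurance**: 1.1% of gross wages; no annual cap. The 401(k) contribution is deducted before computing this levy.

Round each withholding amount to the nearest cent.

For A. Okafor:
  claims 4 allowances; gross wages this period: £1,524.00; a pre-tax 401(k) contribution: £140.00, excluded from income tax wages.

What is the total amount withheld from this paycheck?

Income Tax: taxable = £1,524.00 − £140.00 − 4×£320.00 = £104.00
  4.1% × £104.00 = £4.26
Unemployment Insurance: 1.1% × £1,384.00 = £15.22
Total: £4.26 + £15.22 = £19.48

£19.48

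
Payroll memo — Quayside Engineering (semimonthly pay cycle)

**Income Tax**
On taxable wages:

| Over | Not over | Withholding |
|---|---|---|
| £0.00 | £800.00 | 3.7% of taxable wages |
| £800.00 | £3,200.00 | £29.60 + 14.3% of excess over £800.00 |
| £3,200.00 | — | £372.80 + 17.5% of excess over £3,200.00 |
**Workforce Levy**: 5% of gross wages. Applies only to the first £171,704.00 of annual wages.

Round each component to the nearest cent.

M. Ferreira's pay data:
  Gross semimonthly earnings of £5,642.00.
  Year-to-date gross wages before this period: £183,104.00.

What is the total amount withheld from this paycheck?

£800.15

Income Tax: taxable = £5,642.00
  £372.80 + 17.5% × (£5,642.00 − £3,200.00) = £372.80 + 17.5% × £2,442.00 = £800.15
Workforce Levy: YTD £183,104.00 ≥ cap £171,704.00 → £0.00
Total: £800.15 + £0.00 = £800.15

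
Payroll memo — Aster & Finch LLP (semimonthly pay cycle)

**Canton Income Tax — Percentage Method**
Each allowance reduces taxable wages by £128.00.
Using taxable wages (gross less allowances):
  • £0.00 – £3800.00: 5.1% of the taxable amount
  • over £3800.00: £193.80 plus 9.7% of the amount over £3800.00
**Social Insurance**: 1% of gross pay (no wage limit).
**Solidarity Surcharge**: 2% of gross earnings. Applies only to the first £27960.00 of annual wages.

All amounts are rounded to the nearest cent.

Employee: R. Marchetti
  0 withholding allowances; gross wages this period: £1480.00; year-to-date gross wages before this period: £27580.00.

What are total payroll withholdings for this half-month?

£97.88

Canton Income Tax: taxable = £1480.00
  5.1% × £1480.00 = £75.48
Social Insurance: 1% × £1480.00 = £14.80
Solidarity Surcharge: cap £27960.00 − YTD £27580.00 = £380.00 subject; 2% × £380.00 = £7.60
Total: £75.48 + £14.80 + £7.60 = £97.88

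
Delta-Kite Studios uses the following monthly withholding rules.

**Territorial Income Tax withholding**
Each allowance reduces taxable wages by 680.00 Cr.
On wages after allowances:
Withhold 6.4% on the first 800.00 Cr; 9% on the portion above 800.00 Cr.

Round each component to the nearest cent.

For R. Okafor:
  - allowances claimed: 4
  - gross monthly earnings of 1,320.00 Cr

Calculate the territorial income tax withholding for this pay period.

0.00 Cr

Territorial Income Tax: taxable = 1,320.00 Cr − 4×680.00 Cr = -1,400.00 Cr
  Taxable ≤ 0 → 0.00 Cr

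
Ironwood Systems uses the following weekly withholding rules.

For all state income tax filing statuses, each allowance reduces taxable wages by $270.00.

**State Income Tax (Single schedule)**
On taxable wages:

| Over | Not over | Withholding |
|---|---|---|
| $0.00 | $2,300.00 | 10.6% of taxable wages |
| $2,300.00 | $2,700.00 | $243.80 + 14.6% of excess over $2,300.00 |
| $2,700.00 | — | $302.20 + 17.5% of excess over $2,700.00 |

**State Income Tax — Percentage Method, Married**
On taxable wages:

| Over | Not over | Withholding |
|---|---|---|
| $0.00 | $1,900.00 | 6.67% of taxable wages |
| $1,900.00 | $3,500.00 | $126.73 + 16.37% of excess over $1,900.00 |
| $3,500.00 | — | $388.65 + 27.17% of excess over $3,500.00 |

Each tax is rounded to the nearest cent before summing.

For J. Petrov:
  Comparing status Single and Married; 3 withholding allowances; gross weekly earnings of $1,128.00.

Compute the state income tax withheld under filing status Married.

$21.21

State Income Tax (Married): taxable = $1,128.00 − 3×$270.00 = $318.00
  6.67% × $318.00 = $21.21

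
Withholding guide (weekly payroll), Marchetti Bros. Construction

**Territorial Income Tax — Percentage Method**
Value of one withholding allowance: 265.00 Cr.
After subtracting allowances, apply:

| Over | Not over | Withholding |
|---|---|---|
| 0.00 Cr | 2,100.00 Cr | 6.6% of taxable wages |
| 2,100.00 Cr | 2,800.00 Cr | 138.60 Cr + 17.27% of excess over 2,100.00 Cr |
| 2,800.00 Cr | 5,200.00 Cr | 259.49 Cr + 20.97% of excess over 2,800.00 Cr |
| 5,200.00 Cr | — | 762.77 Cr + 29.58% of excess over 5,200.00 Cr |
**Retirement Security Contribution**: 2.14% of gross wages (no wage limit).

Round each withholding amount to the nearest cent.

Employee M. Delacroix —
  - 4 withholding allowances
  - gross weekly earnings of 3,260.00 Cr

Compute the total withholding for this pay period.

Territorial Income Tax: taxable = 3,260.00 Cr − 4×265.00 Cr = 2,200.00 Cr
  138.60 Cr + 17.27% × (2,200.00 Cr − 2,100.00 Cr) = 138.60 Cr + 17.27% × 100.00 Cr = 155.87 Cr
Retirement Security Contribution: 2.14% × 3,260.00 Cr = 69.76 Cr
Total: 155.87 Cr + 69.76 Cr = 225.63 Cr

225.63 Cr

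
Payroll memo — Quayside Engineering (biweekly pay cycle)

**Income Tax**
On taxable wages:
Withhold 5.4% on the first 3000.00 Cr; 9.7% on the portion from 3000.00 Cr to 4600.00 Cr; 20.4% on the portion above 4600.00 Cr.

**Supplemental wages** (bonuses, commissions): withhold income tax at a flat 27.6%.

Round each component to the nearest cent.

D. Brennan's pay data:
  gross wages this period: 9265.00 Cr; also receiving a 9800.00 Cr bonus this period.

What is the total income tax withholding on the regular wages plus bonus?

Income Tax: taxable = 9265.00 Cr
  317.20 Cr + 20.4% × (9265.00 Cr − 4600.00 Cr) = 317.20 Cr + 20.4% × 4665.00 Cr = 1268.86 Cr
Supplemental (27.6% flat on bonus): 27.6% × 9800.00 Cr = 2704.80 Cr
Total income tax: 1268.86 Cr + 2704.80 Cr = 3973.66 Cr

3973.66 Cr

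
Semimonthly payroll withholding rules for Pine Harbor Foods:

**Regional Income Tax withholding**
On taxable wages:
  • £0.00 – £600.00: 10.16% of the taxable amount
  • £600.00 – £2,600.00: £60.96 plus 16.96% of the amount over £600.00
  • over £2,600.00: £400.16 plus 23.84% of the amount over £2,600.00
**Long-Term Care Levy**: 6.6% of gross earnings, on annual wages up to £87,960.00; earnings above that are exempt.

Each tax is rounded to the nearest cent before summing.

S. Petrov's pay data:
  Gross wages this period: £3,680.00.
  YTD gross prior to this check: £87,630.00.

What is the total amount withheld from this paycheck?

£679.41

Regional Income Tax: taxable = £3,680.00
  £400.16 + 23.84% × (£3,680.00 − £2,600.00) = £400.16 + 23.84% × £1,080.00 = £657.63
Long-Term Care Levy: cap £87,960.00 − YTD £87,630.00 = £330.00 subject; 6.6% × £330.00 = £21.78
Total: £657.63 + £21.78 = £679.41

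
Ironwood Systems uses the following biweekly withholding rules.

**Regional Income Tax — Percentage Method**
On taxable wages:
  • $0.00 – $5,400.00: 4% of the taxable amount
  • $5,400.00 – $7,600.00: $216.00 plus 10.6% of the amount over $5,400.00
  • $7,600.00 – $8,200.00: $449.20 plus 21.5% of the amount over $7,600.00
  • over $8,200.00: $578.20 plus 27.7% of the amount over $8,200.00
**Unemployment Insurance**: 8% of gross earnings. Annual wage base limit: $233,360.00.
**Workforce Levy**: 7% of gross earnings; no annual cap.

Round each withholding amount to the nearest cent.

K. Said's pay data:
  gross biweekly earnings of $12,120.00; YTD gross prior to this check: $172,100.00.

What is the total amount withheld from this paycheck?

Regional Income Tax: taxable = $12,120.00
  $578.20 + 27.7% × ($12,120.00 − $8,200.00) = $578.20 + 27.7% × $3,920.00 = $1,664.04
Unemployment Insurance: 8% × $12,120.00 = $969.60
Workforce Levy: 7% × $12,120.00 = $848.40
Total: $1,664.04 + $969.60 + $848.40 = $3,482.04

$3,482.04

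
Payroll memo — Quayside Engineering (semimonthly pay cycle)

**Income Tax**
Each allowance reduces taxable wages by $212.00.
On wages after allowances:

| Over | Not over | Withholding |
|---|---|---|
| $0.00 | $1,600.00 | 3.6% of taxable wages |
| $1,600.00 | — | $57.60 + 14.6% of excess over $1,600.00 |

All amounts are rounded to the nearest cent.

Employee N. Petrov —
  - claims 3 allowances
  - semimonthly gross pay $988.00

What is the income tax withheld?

$12.67

Income Tax: taxable = $988.00 − 3×$212.00 = $352.00
  3.6% × $352.00 = $12.67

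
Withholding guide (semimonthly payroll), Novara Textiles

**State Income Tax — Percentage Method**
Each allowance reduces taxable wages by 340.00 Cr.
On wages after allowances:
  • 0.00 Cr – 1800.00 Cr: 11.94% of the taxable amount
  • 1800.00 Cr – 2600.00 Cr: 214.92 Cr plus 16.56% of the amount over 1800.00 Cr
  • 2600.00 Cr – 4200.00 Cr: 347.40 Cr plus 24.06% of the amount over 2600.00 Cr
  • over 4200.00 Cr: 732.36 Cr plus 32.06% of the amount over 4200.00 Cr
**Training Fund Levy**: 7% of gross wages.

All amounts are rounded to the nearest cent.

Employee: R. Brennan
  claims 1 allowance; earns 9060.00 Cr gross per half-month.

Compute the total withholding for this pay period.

State Income Tax: taxable = 9060.00 Cr − 1×340.00 Cr = 8720.00 Cr
  732.36 Cr + 32.06% × (8720.00 Cr − 4200.00 Cr) = 732.36 Cr + 32.06% × 4520.00 Cr = 2181.47 Cr
Training Fund Levy: 7% × 9060.00 Cr = 634.20 Cr
Total: 2181.47 Cr + 634.20 Cr = 2815.67 Cr

2815.67 Cr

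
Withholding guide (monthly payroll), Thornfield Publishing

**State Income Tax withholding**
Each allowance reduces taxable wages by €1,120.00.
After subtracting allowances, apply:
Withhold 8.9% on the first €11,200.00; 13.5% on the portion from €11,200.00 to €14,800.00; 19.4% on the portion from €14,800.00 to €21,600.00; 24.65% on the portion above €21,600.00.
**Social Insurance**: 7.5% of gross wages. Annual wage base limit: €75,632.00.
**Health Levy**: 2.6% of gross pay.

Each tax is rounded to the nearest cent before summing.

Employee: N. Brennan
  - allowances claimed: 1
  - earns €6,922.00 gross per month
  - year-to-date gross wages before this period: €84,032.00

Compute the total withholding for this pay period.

€696.35

State Income Tax: taxable = €6,922.00 − 1×€1,120.00 = €5,802.00
  8.9% × €5,802.00 = €516.38
Social Insurance: YTD €84,032.00 ≥ cap €75,632.00 → €0.00
Health Levy: 2.6% × €6,922.00 = €179.97
Total: €516.38 + €0.00 + €179.97 = €696.35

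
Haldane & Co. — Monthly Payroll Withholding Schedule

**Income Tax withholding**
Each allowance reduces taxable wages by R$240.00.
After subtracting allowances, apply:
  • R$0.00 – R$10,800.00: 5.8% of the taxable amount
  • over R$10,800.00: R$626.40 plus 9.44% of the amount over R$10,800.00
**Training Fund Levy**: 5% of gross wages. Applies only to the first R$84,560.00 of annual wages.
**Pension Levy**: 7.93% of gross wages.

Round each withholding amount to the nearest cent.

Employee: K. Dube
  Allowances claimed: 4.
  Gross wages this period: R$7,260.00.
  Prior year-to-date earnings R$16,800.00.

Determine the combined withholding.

R$1,304.12

Income Tax: taxable = R$7,260.00 − 4×R$240.00 = R$6,300.00
  5.8% × R$6,300.00 = R$365.40
Training Fund Levy: 5% × R$7,260.00 = R$363.00
Pension Levy: 7.93% × R$7,260.00 = R$575.72
Total: R$365.40 + R$363.00 + R$575.72 = R$1,304.12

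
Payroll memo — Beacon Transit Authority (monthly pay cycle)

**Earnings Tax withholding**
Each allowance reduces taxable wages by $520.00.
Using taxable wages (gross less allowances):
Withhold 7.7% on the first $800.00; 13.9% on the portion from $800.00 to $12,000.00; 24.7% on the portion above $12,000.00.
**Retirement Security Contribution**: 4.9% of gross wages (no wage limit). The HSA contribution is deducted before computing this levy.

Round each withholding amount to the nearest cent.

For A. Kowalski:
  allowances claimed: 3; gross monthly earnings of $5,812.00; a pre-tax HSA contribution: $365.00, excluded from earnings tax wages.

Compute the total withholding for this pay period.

$757.59

Earnings Tax: taxable = $5,812.00 − $365.00 − 3×$520.00 = $3,887.00
  $61.60 + 13.9% × ($3,887.00 − $800.00) = $61.60 + 13.9% × $3,087.00 = $490.69
Retirement Security Contribution: 4.9% × $5,447.00 = $266.90
Total: $490.69 + $266.90 = $757.59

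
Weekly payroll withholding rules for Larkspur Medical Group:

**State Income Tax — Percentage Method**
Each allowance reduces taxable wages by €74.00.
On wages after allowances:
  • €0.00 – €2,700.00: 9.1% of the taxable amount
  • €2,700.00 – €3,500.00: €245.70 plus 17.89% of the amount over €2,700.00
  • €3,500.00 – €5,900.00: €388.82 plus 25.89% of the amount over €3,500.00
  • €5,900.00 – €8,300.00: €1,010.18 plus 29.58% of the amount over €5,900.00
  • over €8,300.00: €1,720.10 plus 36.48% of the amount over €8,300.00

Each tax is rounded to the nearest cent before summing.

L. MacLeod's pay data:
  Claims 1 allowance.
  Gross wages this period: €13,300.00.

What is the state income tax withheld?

€3,517.10

State Income Tax: taxable = €13,300.00 − 1×€74.00 = €13,226.00
  €1,720.10 + 36.48% × (€13,226.00 − €8,300.00) = €1,720.10 + 36.48% × €4,926.00 = €3,517.10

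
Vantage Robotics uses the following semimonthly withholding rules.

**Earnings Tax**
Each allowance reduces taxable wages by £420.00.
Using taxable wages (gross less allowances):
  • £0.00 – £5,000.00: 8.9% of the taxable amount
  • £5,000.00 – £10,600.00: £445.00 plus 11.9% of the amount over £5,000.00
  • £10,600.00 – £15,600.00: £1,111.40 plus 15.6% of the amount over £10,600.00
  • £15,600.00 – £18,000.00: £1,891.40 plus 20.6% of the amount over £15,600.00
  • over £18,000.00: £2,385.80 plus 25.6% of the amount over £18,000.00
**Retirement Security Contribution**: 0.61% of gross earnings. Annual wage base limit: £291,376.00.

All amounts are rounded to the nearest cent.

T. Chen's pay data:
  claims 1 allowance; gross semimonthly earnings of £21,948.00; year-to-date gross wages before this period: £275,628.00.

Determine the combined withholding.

Earnings Tax: taxable = £21,948.00 − 1×£420.00 = £21,528.00
  £2,385.80 + 25.6% × (£21,528.00 − £18,000.00) = £2,385.80 + 25.6% × £3,528.00 = £3,288.97
Retirement Security Contribution: cap £291,376.00 − YTD £275,628.00 = £15,748.00 subject; 0.61% × £15,748.00 = £96.06
Total: £3,288.97 + £96.06 = £3,385.03

£3,385.03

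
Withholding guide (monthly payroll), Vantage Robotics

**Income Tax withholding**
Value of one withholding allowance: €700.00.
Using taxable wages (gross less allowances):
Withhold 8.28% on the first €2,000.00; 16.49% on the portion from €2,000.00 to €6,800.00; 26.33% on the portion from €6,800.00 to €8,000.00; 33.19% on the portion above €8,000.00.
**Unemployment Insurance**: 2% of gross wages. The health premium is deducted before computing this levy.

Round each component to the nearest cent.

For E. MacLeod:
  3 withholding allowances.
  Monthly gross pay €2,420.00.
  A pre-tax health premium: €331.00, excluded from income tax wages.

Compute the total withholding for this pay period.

Income Tax: taxable = €2,420.00 − €331.00 − 3×€700.00 = €-11.00
  Taxable ≤ 0 → €0.00
Unemployment Insurance: 2% × €2,089.00 = €41.78
Total: €0.00 + €41.78 = €41.78

€41.78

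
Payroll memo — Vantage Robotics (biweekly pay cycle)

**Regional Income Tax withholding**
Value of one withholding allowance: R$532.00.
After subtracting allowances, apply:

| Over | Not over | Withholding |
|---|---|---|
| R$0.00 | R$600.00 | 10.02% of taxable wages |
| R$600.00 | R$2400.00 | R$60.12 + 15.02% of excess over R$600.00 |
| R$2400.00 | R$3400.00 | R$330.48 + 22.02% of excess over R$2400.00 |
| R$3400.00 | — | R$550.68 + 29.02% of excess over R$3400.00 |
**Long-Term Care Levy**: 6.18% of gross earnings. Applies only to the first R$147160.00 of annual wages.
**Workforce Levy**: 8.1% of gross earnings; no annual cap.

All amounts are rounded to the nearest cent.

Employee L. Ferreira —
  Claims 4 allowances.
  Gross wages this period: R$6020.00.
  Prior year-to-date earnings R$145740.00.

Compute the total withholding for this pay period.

Regional Income Tax: taxable = R$6020.00 − 4×R$532.00 = R$3892.00
  R$550.68 + 29.02% × (R$3892.00 − R$3400.00) = R$550.68 + 29.02% × R$492.00 = R$693.46
Long-Term Care Levy: cap R$147160.00 − YTD R$145740.00 = R$1420.00 subject; 6.18% × R$1420.00 = R$87.76
Workforce Levy: 8.1% × R$6020.00 = R$487.62
Total: R$693.46 + R$87.76 + R$487.62 = R$1268.84

R$1268.84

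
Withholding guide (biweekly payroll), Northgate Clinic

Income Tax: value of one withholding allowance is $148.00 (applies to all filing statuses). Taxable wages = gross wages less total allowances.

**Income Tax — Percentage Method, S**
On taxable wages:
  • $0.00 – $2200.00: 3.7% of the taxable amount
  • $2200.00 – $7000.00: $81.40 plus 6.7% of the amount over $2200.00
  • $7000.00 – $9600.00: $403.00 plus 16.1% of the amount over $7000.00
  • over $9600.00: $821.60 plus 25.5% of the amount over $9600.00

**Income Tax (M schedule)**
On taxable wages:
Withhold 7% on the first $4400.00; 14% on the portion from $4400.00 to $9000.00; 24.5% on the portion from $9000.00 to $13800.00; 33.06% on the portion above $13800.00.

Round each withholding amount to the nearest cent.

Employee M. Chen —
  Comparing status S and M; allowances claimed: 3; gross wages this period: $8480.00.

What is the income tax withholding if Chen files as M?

$817.04

Income Tax (M): taxable = $8480.00 − 3×$148.00 = $8036.00
  $308.00 + 14% × ($8036.00 − $4400.00) = $308.00 + 14% × $3636.00 = $817.04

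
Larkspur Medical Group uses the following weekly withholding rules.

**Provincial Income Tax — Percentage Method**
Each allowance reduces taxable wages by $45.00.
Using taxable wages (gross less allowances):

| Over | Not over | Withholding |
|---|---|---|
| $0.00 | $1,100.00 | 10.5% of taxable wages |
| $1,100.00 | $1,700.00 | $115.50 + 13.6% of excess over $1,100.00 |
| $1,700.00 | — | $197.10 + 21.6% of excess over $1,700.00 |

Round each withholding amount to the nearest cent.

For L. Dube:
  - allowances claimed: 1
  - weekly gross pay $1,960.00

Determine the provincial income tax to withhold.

Provincial Income Tax: taxable = $1,960.00 − 1×$45.00 = $1,915.00
  $197.10 + 21.6% × ($1,915.00 − $1,700.00) = $197.10 + 21.6% × $215.00 = $243.54

$243.54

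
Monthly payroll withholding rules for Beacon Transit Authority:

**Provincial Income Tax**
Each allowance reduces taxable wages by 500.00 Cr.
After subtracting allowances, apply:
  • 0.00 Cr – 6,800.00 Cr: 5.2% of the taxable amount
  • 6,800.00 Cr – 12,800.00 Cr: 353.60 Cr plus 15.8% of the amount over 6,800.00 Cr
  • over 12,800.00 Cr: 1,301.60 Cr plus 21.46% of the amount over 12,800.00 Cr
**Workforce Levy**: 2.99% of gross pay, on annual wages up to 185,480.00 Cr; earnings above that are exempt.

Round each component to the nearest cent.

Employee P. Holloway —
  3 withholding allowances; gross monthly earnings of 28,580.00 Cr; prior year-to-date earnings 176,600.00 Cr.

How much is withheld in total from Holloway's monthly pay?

4,631.60 Cr

Provincial Income Tax: taxable = 28,580.00 Cr − 3×500.00 Cr = 27,080.00 Cr
  1,301.60 Cr + 21.46% × (27,080.00 Cr − 12,800.00 Cr) = 1,301.60 Cr + 21.46% × 14,280.00 Cr = 4,366.09 Cr
Workforce Levy: cap 185,480.00 Cr − YTD 176,600.00 Cr = 8,880.00 Cr subject; 2.99% × 8,880.00 Cr = 265.51 Cr
Total: 4,366.09 Cr + 265.51 Cr = 4,631.60 Cr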